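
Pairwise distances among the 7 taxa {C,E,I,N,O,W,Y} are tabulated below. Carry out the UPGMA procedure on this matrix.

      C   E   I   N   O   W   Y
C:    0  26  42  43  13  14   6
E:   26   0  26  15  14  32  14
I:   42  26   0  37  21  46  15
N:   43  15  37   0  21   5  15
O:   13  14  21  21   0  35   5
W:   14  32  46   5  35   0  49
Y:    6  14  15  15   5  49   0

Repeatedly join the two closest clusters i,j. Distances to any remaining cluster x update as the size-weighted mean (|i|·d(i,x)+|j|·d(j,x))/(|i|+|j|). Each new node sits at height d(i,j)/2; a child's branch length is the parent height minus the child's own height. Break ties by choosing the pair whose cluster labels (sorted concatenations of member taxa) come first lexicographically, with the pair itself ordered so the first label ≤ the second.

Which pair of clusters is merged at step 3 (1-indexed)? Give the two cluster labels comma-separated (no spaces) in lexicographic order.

1. join N+W (d=5) ⇒ NW; edges |N|=5/2, |W|=5/2
  updated: d(C,NW)=57/2, d(E,NW)=47/2, d(I,NW)=83/2, d(NW,O)=28, d(NW,Y)=32
2. join O+Y (d=5) ⇒ OY; edges |O|=5/2, |Y|=5/2
  updated: d(C,OY)=19/2, d(E,OY)=14, d(I,OY)=18, d(NW,OY)=30
3. join C+OY (d=19/2) ⇒ COY; edges |C|=19/4, |OY|=9/4
  updated: d(COY,E)=18, d(COY,I)=26, d(COY,NW)=59/2
4. join COY+E (d=18) ⇒ CEOY; edges |COY|=17/4, |E|=9
  updated: d(CEOY,I)=26, d(CEOY,NW)=28
5. join CEOY+I (d=26) ⇒ CEIOY; edges |CEOY|=4, |I|=13
  updated: d(CEIOY,NW)=307/10
6. join CEIOY+NW (d=307/10) ⇒ CEINOWY; edges |CEIOY|=47/20, |NW|=257/20
final tree: ((((C:19/4,(O:5/2,Y:5/2):9/4):17/4,E:9):4,I:13):47/20,(N:5/2,W:5/2):257/20)
total length: 1249/20

C,OY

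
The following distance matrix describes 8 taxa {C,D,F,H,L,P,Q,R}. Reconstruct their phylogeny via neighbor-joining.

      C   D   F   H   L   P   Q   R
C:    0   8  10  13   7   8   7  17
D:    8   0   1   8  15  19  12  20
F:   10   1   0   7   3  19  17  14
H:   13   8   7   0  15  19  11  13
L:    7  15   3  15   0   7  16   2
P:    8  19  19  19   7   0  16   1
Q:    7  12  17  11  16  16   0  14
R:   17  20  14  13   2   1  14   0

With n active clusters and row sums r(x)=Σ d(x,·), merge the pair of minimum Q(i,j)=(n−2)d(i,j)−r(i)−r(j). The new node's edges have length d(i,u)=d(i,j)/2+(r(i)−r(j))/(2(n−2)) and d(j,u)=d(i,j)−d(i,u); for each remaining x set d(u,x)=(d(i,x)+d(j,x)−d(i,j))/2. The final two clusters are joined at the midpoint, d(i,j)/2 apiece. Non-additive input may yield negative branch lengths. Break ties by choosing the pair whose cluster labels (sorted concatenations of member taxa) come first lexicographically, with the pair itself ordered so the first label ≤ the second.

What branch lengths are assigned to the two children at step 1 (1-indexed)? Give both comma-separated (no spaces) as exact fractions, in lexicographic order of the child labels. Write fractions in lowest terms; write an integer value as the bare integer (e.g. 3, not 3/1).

7/6,-1/6

1. join P+R (d=1, Q=-164) ⇒ PR; edges |P|=7/6, |R|=-1/6
  updated: d(C,PR)=12, d(D,PR)=19, d(F,PR)=16, d(H,PR)=31/2, d(L,PR)=4, d(PR,Q)=29/2
2. join L+PR (d=4, Q=-121) ⇒ LPR; edges |L|=-1/10, |PR|=41/10
  updated: d(C,LPR)=15/2, d(D,LPR)=15, d(F,LPR)=15/2, d(H,LPR)=53/4, d(LPR,Q)=53/4
3. join D+F (d=1, Q=-165/2) ⇒ DF; edges |D|=11/16, |F|=5/16
  updated: d(C,DF)=17/2, d(DF,H)=7, d(DF,LPR)=43/4, d(DF,Q)=14
4. join DF+H (d=7, Q=-127/2) ⇒ DFH; edges |DF|=17/6, |H|=25/6
  updated: d(C,DFH)=29/4, d(DFH,LPR)=17/2, d(DFH,Q)=9
5. join C+Q (d=7, Q=-37) ⇒ CQ; edges |C|=13/8, |Q|=43/8
  updated: d(CQ,DFH)=37/8, d(CQ,LPR)=55/8
6. join CQ+DFH (d=37/8, Q=-20) ⇒ CDFHQ; edges |CQ|=3/2, |DFH|=25/8
  updated: d(CDFHQ,LPR)=43/8
7. join CDFHQ+LPR (d=43/8) ⇒ CDFHLPQR; edges |CDFHQ|=43/16, |LPR|=43/16
final tree: (((C:13/8,Q:43/8):3/2,((D:11/16,F:5/16):17/6,H:25/6):25/8):43/16,(L:-1/10,(P:7/6,R:-1/6):41/10):43/16)
total length: 30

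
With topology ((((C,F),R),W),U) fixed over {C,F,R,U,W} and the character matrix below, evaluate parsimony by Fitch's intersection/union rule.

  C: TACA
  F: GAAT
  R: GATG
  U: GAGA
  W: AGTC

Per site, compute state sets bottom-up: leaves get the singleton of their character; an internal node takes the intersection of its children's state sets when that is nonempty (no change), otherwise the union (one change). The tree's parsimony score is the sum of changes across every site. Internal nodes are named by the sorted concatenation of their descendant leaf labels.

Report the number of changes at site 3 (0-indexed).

3

[col 0] CF: children C:{T}, F:{G} ∪→ {G,T}; cost 1
[col 0] CFR: children CF:{G,T}, R:{G} ∩→ {G}; cost 0
[col 0] CFRW: children CFR:{G}, W:{A} ∪→ {A,G}; cost 1
[col 0] CFRUW: children CFRW:{A,G}, U:{G} ∩→ {G}; cost 0
[col 1] CF: children C:{A}, F:{A} ∩→ {A}; cost 0
[col 1] CFR: children CF:{A}, R:{A} ∩→ {A}; cost 0
[col 1] CFRW: children CFR:{A}, W:{G} ∪→ {A,G}; cost 1
[col 1] CFRUW: children CFRW:{A,G}, U:{A} ∩→ {A}; cost 0
[col 2] CF: children C:{C}, F:{A} ∪→ {A,C}; cost 1
[col 2] CFR: children CF:{A,C}, R:{T} ∪→ {A,C,T}; cost 1
[col 2] CFRW: children CFR:{A,C,T}, W:{T} ∩→ {T}; cost 0
[col 2] CFRUW: children CFRW:{T}, U:{G} ∪→ {G,T}; cost 1
[col 3] CF: children C:{A}, F:{T} ∪→ {A,T}; cost 1
[col 3] CFR: children CF:{A,T}, R:{G} ∪→ {A,G,T}; cost 1
[col 3] CFRW: children CFR:{A,G,T}, W:{C} ∪→ {A,C,G,T}; cost 1
[col 3] CFRUW: children CFRW:{A,C,G,T}, U:{A} ∩→ {A}; cost 0
per-site changes: [2, 1, 3, 3]; total = 9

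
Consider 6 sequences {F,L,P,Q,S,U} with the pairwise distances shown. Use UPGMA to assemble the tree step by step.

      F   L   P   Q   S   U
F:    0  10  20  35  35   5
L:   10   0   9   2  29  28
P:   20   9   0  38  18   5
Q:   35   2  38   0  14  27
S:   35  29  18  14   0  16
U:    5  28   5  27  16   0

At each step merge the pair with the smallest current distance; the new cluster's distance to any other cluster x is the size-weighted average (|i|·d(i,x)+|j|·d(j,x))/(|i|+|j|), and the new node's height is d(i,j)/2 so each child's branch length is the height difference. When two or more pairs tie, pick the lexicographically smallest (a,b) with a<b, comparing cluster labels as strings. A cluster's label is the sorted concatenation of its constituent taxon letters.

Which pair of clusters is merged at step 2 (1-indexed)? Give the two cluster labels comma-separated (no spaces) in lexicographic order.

iteration 1: select L,Q (d=2); attach at lengths (1, 1); label the merged cluster LQ
  updated: d(F,LQ)=45/2, d(LQ,P)=47/2, d(LQ,S)=43/2, d(LQ,U)=55/2
iteration 2: select F,U (d=5); attach at lengths (5/2, 5/2); label the merged cluster FU
  updated: d(FU,LQ)=25, d(FU,P)=25/2, d(FU,S)=51/2
iteration 3: select FU,P (d=25/2); attach at lengths (15/4, 25/4); label the merged cluster FPU
  updated: d(FPU,LQ)=49/2, d(FPU,S)=23
iteration 4: select LQ,S (d=43/2); attach at lengths (39/4, 43/4); label the merged cluster LQS
  updated: d(FPU,LQS)=24
iteration 5: select FPU,LQS (d=24); attach at lengths (23/4, 5/4); label the merged cluster FLPQSU
final tree: (((F:5/2,U:5/2):15/4,P:25/4):23/4,((L:1,Q:1):39/4,S:43/4):5/4)
total length: 89/2

F,U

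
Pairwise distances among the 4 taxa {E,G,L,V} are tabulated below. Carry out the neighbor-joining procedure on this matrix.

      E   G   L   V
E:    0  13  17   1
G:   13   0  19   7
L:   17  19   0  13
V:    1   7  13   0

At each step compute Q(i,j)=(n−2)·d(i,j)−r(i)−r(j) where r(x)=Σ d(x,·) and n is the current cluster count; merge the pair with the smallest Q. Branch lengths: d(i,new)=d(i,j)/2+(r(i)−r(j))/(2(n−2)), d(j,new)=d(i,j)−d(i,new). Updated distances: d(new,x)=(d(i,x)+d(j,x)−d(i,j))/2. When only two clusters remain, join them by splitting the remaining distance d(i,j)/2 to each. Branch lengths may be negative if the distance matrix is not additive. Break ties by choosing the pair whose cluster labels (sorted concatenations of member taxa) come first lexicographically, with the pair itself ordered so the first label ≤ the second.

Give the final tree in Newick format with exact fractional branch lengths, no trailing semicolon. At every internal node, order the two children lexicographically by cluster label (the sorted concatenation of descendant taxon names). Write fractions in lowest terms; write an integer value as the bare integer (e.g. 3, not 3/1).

(((E:3,V:-2):5/2,G:7):6,L:6)

iteration 1: select E,V (d=1, Q=-50); attach at lengths (3, -2); label the merged cluster EV
  updated: d(EV,G)=19/2, d(EV,L)=29/2
iteration 2: select EV,G (d=19/2, Q=-43); attach at lengths (5/2, 7); label the merged cluster EGV
  updated: d(EGV,L)=12
iteration 3: select EGV,L (d=12); attach at lengths (6, 6); label the merged cluster EGLV
final tree: (((E:3,V:-2):5/2,G:7):6,L:6)
total length: 45/2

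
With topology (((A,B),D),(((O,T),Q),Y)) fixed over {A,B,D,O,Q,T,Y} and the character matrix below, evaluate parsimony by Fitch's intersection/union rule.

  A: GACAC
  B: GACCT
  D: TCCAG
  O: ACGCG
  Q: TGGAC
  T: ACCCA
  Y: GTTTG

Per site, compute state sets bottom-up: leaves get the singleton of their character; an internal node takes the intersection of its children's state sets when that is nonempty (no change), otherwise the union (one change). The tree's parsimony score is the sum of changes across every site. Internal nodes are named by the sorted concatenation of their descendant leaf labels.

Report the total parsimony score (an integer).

16

AB@0: {G} ∩ {G} = {G} (intersection, +0)
ABD@0: {G} ∪ {T} = {G,T} (union, +1)
OT@0: {A} ∩ {A} = {A} (intersection, +0)
OQT@0: {A} ∪ {T} = {A,T} (union, +1)
OQTY@0: {A,T} ∪ {G} = {A,G,T} (union, +1)
ABDOQTY@0: {G,T} ∩ {A,G,T} = {G,T} (intersection, +0)
AB@1: {A} ∩ {A} = {A} (intersection, +0)
ABD@1: {A} ∪ {C} = {A,C} (union, +1)
OT@1: {C} ∩ {C} = {C} (intersection, +0)
OQT@1: {C} ∪ {G} = {C,G} (union, +1)
OQTY@1: {C,G} ∪ {T} = {C,G,T} (union, +1)
ABDOQTY@1: {A,C} ∩ {C,G,T} = {C} (intersection, +0)
AB@2: {C} ∩ {C} = {C} (intersection, +0)
ABD@2: {C} ∩ {C} = {C} (intersection, +0)
OT@2: {G} ∪ {C} = {C,G} (union, +1)
OQT@2: {C,G} ∩ {G} = {G} (intersection, +0)
OQTY@2: {G} ∪ {T} = {G,T} (union, +1)
ABDOQTY@2: {C} ∪ {G,T} = {C,G,T} (union, +1)
AB@3: {A} ∪ {C} = {A,C} (union, +1)
ABD@3: {A,C} ∩ {A} = {A} (intersection, +0)
OT@3: {C} ∩ {C} = {C} (intersection, +0)
OQT@3: {C} ∪ {A} = {A,C} (union, +1)
OQTY@3: {A,C} ∪ {T} = {A,C,T} (union, +1)
ABDOQTY@3: {A} ∩ {A,C,T} = {A} (intersection, +0)
AB@4: {C} ∪ {T} = {C,T} (union, +1)
ABD@4: {C,T} ∪ {G} = {C,G,T} (union, +1)
OT@4: {G} ∪ {A} = {A,G} (union, +1)
OQT@4: {A,G} ∪ {C} = {A,C,G} (union, +1)
OQTY@4: {A,C,G} ∩ {G} = {G} (intersection, +0)
ABDOQTY@4: {C,G,T} ∩ {G} = {G} (intersection, +0)
per-site changes: [3, 3, 3, 3, 4]; total = 16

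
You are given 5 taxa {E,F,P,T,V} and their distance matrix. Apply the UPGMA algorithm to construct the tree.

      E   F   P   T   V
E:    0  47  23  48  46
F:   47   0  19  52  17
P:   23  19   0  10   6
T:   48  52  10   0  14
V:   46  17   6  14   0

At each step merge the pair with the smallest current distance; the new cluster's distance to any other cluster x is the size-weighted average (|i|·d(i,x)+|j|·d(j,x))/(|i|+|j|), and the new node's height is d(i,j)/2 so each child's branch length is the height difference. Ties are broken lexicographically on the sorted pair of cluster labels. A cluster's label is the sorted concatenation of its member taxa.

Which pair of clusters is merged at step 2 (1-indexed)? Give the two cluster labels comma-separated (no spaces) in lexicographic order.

PV,T

1. join P+V (d=6) ⇒ PV; edges |P|=3, |V|=3
  updated: d(E,PV)=69/2, d(F,PV)=18, d(PV,T)=12
2. join PV+T (d=12) ⇒ PTV; edges |PV|=3, |T|=6
  updated: d(E,PTV)=39, d(F,PTV)=88/3
3. join F+PTV (d=88/3) ⇒ FPTV; edges |F|=44/3, |PTV|=26/3
  updated: d(E,FPTV)=41
4. join E+FPTV (d=41) ⇒ EFPTV; edges |E|=41/2, |FPTV|=35/6
final tree: (E:41/2,(F:44/3,((P:3,V:3):3,T:6):26/3):35/6)
total length: 194/3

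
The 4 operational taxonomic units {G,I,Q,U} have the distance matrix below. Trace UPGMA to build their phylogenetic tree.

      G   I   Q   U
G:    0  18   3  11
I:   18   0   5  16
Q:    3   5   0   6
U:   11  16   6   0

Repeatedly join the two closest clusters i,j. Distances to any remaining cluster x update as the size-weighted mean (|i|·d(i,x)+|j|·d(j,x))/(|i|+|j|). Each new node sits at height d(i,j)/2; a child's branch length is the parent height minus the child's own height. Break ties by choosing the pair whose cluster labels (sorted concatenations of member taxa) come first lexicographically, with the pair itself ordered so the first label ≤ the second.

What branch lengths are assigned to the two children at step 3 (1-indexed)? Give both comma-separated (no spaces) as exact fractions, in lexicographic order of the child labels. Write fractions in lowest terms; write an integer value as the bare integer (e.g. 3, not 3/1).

iteration 1: select G,Q (d=3); attach at lengths (3/2, 3/2); label the merged cluster GQ
  updated: d(GQ,I)=23/2, d(GQ,U)=17/2
iteration 2: select GQ,U (d=17/2); attach at lengths (11/4, 17/4); label the merged cluster GQU
  updated: d(GQU,I)=13
iteration 3: select GQU,I (d=13); attach at lengths (9/4, 13/2); label the merged cluster GIQU
final tree: (((G:3/2,Q:3/2):11/4,U:17/4):9/4,I:13/2)
total length: 75/4

9/4,13/2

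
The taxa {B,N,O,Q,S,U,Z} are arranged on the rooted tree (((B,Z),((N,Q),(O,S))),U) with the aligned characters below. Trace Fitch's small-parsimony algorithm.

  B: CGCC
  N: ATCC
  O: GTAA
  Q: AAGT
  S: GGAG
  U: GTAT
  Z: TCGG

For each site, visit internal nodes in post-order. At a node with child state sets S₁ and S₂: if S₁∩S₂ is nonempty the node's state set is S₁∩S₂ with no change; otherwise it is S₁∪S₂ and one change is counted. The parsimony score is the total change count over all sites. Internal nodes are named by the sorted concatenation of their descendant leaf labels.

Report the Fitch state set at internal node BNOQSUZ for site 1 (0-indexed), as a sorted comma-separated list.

T

site 0, node BZ: B={C} ∪ Z={T} → {C,T} (+1)
site 0, node NQ: N={A} ∩ Q={A} → {A} (+0)
site 0, node OS: O={G} ∩ S={G} → {G} (+0)
site 0, node NOQS: NQ={A} ∪ OS={G} → {A,G} (+1)
site 0, node BNOQSZ: BZ={C,T} ∪ NOQS={A,G} → {A,C,G,T} (+1)
site 0, node BNOQSUZ: BNOQSZ={A,C,G,T} ∩ U={G} → {G} (+0)
site 1, node BZ: B={G} ∪ Z={C} → {C,G} (+1)
site 1, node NQ: N={T} ∪ Q={A} → {A,T} (+1)
site 1, node OS: O={T} ∪ S={G} → {G,T} (+1)
site 1, node NOQS: NQ={A,T} ∩ OS={G,T} → {T} (+0)
site 1, node BNOQSZ: BZ={C,G} ∪ NOQS={T} → {C,G,T} (+1)
site 1, node BNOQSUZ: BNOQSZ={C,G,T} ∩ U={T} → {T} (+0)
site 2, node BZ: B={C} ∪ Z={G} → {C,G} (+1)
site 2, node NQ: N={C} ∪ Q={G} → {C,G} (+1)
site 2, node OS: O={A} ∩ S={A} → {A} (+0)
site 2, node NOQS: NQ={C,G} ∪ OS={A} → {A,C,G} (+1)
site 2, node BNOQSZ: BZ={C,G} ∩ NOQS={A,C,G} → {C,G} (+0)
site 2, node BNOQSUZ: BNOQSZ={C,G} ∪ U={A} → {A,C,G} (+1)
site 3, node BZ: B={C} ∪ Z={G} → {C,G} (+1)
site 3, node NQ: N={C} ∪ Q={T} → {C,T} (+1)
site 3, node OS: O={A} ∪ S={G} → {A,G} (+1)
site 3, node NOQS: NQ={C,T} ∪ OS={A,G} → {A,C,G,T} (+1)
site 3, node BNOQSZ: BZ={C,G} ∩ NOQS={A,C,G,T} → {C,G} (+0)
site 3, node BNOQSUZ: BNOQSZ={C,G} ∪ U={T} → {C,G,T} (+1)
per-site changes: [3, 4, 4, 5]; total = 16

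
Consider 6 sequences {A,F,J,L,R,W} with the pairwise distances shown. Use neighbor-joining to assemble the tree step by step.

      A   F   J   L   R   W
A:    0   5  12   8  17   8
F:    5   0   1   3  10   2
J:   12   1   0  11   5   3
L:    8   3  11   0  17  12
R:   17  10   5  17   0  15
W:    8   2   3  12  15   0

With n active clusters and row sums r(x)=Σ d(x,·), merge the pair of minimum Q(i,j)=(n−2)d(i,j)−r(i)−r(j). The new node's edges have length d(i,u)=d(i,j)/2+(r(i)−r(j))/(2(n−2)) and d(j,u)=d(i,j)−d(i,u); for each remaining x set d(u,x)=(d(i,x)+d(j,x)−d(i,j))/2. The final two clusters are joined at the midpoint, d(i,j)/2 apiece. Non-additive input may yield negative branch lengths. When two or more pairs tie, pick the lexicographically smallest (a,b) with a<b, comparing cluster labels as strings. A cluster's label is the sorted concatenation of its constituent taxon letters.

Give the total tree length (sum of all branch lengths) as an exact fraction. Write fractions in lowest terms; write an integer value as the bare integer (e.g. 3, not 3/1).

1. join J+R (d=5, Q=-76) ⇒ JR; edges |J|=-3/2, |R|=13/2
  updated: d(A,JR)=12, d(F,JR)=3, d(JR,L)=23/2, d(JR,W)=13/2
2. join A+L (d=8, Q=-87/2) ⇒ AL; edges |A|=15/4, |L|=17/4
  updated: d(AL,F)=0, d(AL,JR)=31/4, d(AL,W)=6
3. join AL+F (d=0, Q=-75/4) ⇒ AFL; edges |AL|=35/16, |F|=-35/16
  updated: d(AFL,JR)=43/8, d(AFL,W)=4
4. join AFL+JR (d=43/8, Q=-127/8) ⇒ AFJLR; edges |AFL|=23/16, |JR|=63/16
  updated: d(AFJLR,W)=41/16
5. join AFJLR+W (d=41/16) ⇒ AFJLRW; edges |AFJLR|=41/32, |W|=41/32
final tree: ((((A:15/4,L:17/4):35/16,F:-35/16):23/16,(J:-3/2,R:13/2):63/16):41/32,W:41/32)
total length: 335/16

335/16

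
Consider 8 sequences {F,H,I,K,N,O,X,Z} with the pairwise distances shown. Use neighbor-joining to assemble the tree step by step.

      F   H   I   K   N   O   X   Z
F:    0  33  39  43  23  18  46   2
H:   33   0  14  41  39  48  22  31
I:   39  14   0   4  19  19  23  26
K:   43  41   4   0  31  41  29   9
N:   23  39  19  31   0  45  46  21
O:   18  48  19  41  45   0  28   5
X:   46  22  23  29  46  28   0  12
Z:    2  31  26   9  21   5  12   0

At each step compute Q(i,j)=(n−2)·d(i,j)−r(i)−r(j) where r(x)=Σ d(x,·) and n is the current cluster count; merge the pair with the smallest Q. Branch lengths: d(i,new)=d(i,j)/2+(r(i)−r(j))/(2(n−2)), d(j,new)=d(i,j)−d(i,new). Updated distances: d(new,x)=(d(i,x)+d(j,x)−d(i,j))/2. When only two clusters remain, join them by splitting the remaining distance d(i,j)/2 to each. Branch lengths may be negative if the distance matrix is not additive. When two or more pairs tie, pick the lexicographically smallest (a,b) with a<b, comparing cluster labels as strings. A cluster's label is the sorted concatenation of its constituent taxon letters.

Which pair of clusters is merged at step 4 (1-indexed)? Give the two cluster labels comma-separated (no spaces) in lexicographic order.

iteration 1: select I,K (d=4, Q=-318); attach at lengths (-5/2, 13/2); label the merged cluster IK
  updated: d(F,IK)=39, d(H,IK)=51/2, d(IK,N)=23, d(IK,O)=28, d(IK,X)=24, d(IK,Z)=31/2
iteration 2: select H,X (d=22, Q=-533/2); attach at lengths (261/20, 179/20); label the merged cluster HX
  updated: d(F,HX)=57/2, d(HX,IK)=55/4, d(HX,N)=63/2, d(HX,O)=27, d(HX,Z)=21/2
iteration 3: select HX,IK (d=55/4, Q=-351/2); attach at lengths (47/8, 63/8); label the merged cluster HIKX
  updated: d(F,HIKX)=215/8, d(HIKX,N)=163/8, d(HIKX,O)=165/8, d(HIKX,Z)=49/8
iteration 4: select HIKX,N (d=163/8, Q=-489/4); attach at lengths (103/24, 193/12); label the merged cluster HIKNX
  updated: d(F,HIKNX)=59/4, d(HIKNX,O)=181/8, d(HIKNX,Z)=27/8
iteration 5: select F,HIKNX (d=59/4, Q=-46); attach at lengths (47/8, 71/8); label the merged cluster FHIKNX
  updated: d(FHIKNX,O)=207/16, d(FHIKNX,Z)=-75/16
iteration 6: select FHIKNX,O (d=207/16, Q=-53/4); attach at lengths (13/8, 181/16); label the merged cluster FHIKNOX
  updated: d(FHIKNOX,Z)=-101/16
iteration 7: select FHIKNOX,Z (d=-101/16); attach at lengths (-101/32, -101/32); label the merged cluster FHIKNOXZ
final tree: (((F:47/8,(((H:261/20,X:179/20):47/8,(I:-5/2,K:13/2):63/8):103/24,N:193/12):71/8):13/8,O:181/16):-101/32,Z:-101/32)
total length: 163/2

HIKX,N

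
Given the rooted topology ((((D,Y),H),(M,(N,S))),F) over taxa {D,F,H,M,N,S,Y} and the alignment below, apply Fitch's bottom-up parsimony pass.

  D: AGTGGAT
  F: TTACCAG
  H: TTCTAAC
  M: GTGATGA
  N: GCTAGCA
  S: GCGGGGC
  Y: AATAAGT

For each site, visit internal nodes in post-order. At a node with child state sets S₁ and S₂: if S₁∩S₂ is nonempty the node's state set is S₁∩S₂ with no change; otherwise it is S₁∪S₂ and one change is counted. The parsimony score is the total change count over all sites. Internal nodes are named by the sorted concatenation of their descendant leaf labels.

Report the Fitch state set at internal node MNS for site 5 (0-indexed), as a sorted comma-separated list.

DY@0: {A} ∩ {A} = {A} (intersection, +0)
DHY@0: {A} ∪ {T} = {A,T} (union, +1)
NS@0: {G} ∩ {G} = {G} (intersection, +0)
MNS@0: {G} ∩ {G} = {G} (intersection, +0)
DHMNSY@0: {A,T} ∪ {G} = {A,G,T} (union, +1)
DFHMNSY@0: {A,G,T} ∩ {T} = {T} (intersection, +0)
DY@1: {G} ∪ {A} = {A,G} (union, +1)
DHY@1: {A,G} ∪ {T} = {A,G,T} (union, +1)
NS@1: {C} ∩ {C} = {C} (intersection, +0)
MNS@1: {T} ∪ {C} = {C,T} (union, +1)
DHMNSY@1: {A,G,T} ∩ {C,T} = {T} (intersection, +0)
DFHMNSY@1: {T} ∩ {T} = {T} (intersection, +0)
DY@2: {T} ∩ {T} = {T} (intersection, +0)
DHY@2: {T} ∪ {C} = {C,T} (union, +1)
NS@2: {T} ∪ {G} = {G,T} (union, +1)
MNS@2: {G} ∩ {G,T} = {G} (intersection, +0)
DHMNSY@2: {C,T} ∪ {G} = {C,G,T} (union, +1)
DFHMNSY@2: {C,G,T} ∪ {A} = {A,C,G,T} (union, +1)
DY@3: {G} ∪ {A} = {A,G} (union, +1)
DHY@3: {A,G} ∪ {T} = {A,G,T} (union, +1)
NS@3: {A} ∪ {G} = {A,G} (union, +1)
MNS@3: {A} ∩ {A,G} = {A} (intersection, +0)
DHMNSY@3: {A,G,T} ∩ {A} = {A} (intersection, +0)
DFHMNSY@3: {A} ∪ {C} = {A,C} (union, +1)
DY@4: {G} ∪ {A} = {A,G} (union, +1)
DHY@4: {A,G} ∩ {A} = {A} (intersection, +0)
NS@4: {G} ∩ {G} = {G} (intersection, +0)
MNS@4: {T} ∪ {G} = {G,T} (union, +1)
DHMNSY@4: {A} ∪ {G,T} = {A,G,T} (union, +1)
DFHMNSY@4: {A,G,T} ∪ {C} = {A,C,G,T} (union, +1)
DY@5: {A} ∪ {G} = {A,G} (union, +1)
DHY@5: {A,G} ∩ {A} = {A} (intersection, +0)
NS@5: {C} ∪ {G} = {C,G} (union, +1)
MNS@5: {G} ∩ {C,G} = {G} (intersection, +0)
DHMNSY@5: {A} ∪ {G} = {A,G} (union, +1)
DFHMNSY@5: {A,G} ∩ {A} = {A} (intersection, +0)
DY@6: {T} ∩ {T} = {T} (intersection, +0)
DHY@6: {T} ∪ {C} = {C,T} (union, +1)
NS@6: {A} ∪ {C} = {A,C} (union, +1)
MNS@6: {A} ∩ {A,C} = {A} (intersection, +0)
DHMNSY@6: {C,T} ∪ {A} = {A,C,T} (union, +1)
DFHMNSY@6: {A,C,T} ∪ {G} = {A,C,G,T} (union, +1)
per-site changes: [2, 3, 4, 4, 4, 3, 4]; total = 24

G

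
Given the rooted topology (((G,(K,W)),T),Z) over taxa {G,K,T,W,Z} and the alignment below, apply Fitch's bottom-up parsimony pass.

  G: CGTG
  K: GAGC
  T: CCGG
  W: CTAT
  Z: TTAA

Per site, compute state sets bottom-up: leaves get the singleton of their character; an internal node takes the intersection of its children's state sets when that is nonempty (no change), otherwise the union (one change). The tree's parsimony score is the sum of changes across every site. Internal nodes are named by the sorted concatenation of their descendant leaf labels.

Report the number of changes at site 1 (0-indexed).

KW@0: {G} ∪ {C} = {C,G} (union, +1)
GKW@0: {C} ∩ {C,G} = {C} (intersection, +0)
GKTW@0: {C} ∩ {C} = {C} (intersection, +0)
GKTWZ@0: {C} ∪ {T} = {C,T} (union, +1)
KW@1: {A} ∪ {T} = {A,T} (union, +1)
GKW@1: {G} ∪ {A,T} = {A,G,T} (union, +1)
GKTW@1: {A,G,T} ∪ {C} = {A,C,G,T} (union, +1)
GKTWZ@1: {A,C,G,T} ∩ {T} = {T} (intersection, +0)
KW@2: {G} ∪ {A} = {A,G} (union, +1)
GKW@2: {T} ∪ {A,G} = {A,G,T} (union, +1)
GKTW@2: {A,G,T} ∩ {G} = {G} (intersection, +0)
GKTWZ@2: {G} ∪ {A} = {A,G} (union, +1)
KW@3: {C} ∪ {T} = {C,T} (union, +1)
GKW@3: {G} ∪ {C,T} = {C,G,T} (union, +1)
GKTW@3: {C,G,T} ∩ {G} = {G} (intersection, +0)
GKTWZ@3: {G} ∪ {A} = {A,G} (union, +1)
per-site changes: [2, 3, 3, 3]; total = 11

3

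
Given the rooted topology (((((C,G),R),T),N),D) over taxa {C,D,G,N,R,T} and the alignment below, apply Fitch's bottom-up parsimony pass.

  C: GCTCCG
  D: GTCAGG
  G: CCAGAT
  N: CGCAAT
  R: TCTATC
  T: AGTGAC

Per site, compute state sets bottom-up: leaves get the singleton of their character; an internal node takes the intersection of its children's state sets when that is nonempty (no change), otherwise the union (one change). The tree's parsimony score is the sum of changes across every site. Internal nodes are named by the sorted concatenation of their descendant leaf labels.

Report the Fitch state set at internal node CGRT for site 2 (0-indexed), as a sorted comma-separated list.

CG@0: {G} ∪ {C} = {C,G} (union, +1)
CGR@0: {C,G} ∪ {T} = {C,G,T} (union, +1)
CGRT@0: {C,G,T} ∪ {A} = {A,C,G,T} (union, +1)
CGNRT@0: {A,C,G,T} ∩ {C} = {C} (intersection, +0)
CDGNRT@0: {C} ∪ {G} = {C,G} (union, +1)
CG@1: {C} ∩ {C} = {C} (intersection, +0)
CGR@1: {C} ∩ {C} = {C} (intersection, +0)
CGRT@1: {C} ∪ {G} = {C,G} (union, +1)
CGNRT@1: {C,G} ∩ {G} = {G} (intersection, +0)
CDGNRT@1: {G} ∪ {T} = {G,T} (union, +1)
CG@2: {T} ∪ {A} = {A,T} (union, +1)
CGR@2: {A,T} ∩ {T} = {T} (intersection, +0)
CGRT@2: {T} ∩ {T} = {T} (intersection, +0)
CGNRT@2: {T} ∪ {C} = {C,T} (union, +1)
CDGNRT@2: {C,T} ∩ {C} = {C} (intersection, +0)
CG@3: {C} ∪ {G} = {C,G} (union, +1)
CGR@3: {C,G} ∪ {A} = {A,C,G} (union, +1)
CGRT@3: {A,C,G} ∩ {G} = {G} (intersection, +0)
CGNRT@3: {G} ∪ {A} = {A,G} (union, +1)
CDGNRT@3: {A,G} ∩ {A} = {A} (intersection, +0)
CG@4: {C} ∪ {A} = {A,C} (union, +1)
CGR@4: {A,C} ∪ {T} = {A,C,T} (union, +1)
CGRT@4: {A,C,T} ∩ {A} = {A} (intersection, +0)
CGNRT@4: {A} ∩ {A} = {A} (intersection, +0)
CDGNRT@4: {A} ∪ {G} = {A,G} (union, +1)
CG@5: {G} ∪ {T} = {G,T} (union, +1)
CGR@5: {G,T} ∪ {C} = {C,G,T} (union, +1)
CGRT@5: {C,G,T} ∩ {C} = {C} (intersection, +0)
CGNRT@5: {C} ∪ {T} = {C,T} (union, +1)
CDGNRT@5: {C,T} ∪ {G} = {C,G,T} (union, +1)
per-site changes: [4, 2, 2, 3, 3, 4]; total = 18

T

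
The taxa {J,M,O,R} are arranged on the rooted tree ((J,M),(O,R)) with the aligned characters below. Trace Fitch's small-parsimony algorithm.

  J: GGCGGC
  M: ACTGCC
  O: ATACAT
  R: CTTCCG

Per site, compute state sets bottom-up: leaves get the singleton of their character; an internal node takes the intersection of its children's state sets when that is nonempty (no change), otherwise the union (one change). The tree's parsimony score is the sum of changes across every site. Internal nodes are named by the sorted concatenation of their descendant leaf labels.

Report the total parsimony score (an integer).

11

site 0, node JM: J={G} ∪ M={A} → {A,G} (+1)
site 0, node OR: O={A} ∪ R={C} → {A,C} (+1)
site 0, node JMOR: JM={A,G} ∩ OR={A,C} → {A} (+0)
site 1, node JM: J={G} ∪ M={C} → {C,G} (+1)
site 1, node OR: O={T} ∩ R={T} → {T} (+0)
site 1, node JMOR: JM={C,G} ∪ OR={T} → {C,G,T} (+1)
site 2, node JM: J={C} ∪ M={T} → {C,T} (+1)
site 2, node OR: O={A} ∪ R={T} → {A,T} (+1)
site 2, node JMOR: JM={C,T} ∩ OR={A,T} → {T} (+0)
site 3, node JM: J={G} ∩ M={G} → {G} (+0)
site 3, node OR: O={C} ∩ R={C} → {C} (+0)
site 3, node JMOR: JM={G} ∪ OR={C} → {C,G} (+1)
site 4, node JM: J={G} ∪ M={C} → {C,G} (+1)
site 4, node OR: O={A} ∪ R={C} → {A,C} (+1)
site 4, node JMOR: JM={C,G} ∩ OR={A,C} → {C} (+0)
site 5, node JM: J={C} ∩ M={C} → {C} (+0)
site 5, node OR: O={T} ∪ R={G} → {G,T} (+1)
site 5, node JMOR: JM={C} ∪ OR={G,T} → {C,G,T} (+1)
per-site changes: [2, 2, 2, 1, 2, 2]; total = 11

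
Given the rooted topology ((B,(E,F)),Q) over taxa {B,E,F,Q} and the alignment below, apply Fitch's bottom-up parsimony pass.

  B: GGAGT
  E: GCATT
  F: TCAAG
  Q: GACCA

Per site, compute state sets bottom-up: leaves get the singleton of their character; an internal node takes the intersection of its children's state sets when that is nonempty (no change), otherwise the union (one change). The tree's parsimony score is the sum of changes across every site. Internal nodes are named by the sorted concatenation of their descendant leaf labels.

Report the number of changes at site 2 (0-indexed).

[col 0] EF: children E:{G}, F:{T} ∪→ {G,T}; cost 1
[col 0] BEF: children B:{G}, EF:{G,T} ∩→ {G}; cost 0
[col 0] BEFQ: children BEF:{G}, Q:{G} ∩→ {G}; cost 0
[col 1] EF: children E:{C}, F:{C} ∩→ {C}; cost 0
[col 1] BEF: children B:{G}, EF:{C} ∪→ {C,G}; cost 1
[col 1] BEFQ: children BEF:{C,G}, Q:{A} ∪→ {A,C,G}; cost 1
[col 2] EF: children E:{A}, F:{A} ∩→ {A}; cost 0
[col 2] BEF: children B:{A}, EF:{A} ∩→ {A}; cost 0
[col 2] BEFQ: children BEF:{A}, Q:{C} ∪→ {A,C}; cost 1
[col 3] EF: children E:{T}, F:{A} ∪→ {A,T}; cost 1
[col 3] BEF: children B:{G}, EF:{A,T} ∪→ {A,G,T}; cost 1
[col 3] BEFQ: children BEF:{A,G,T}, Q:{C} ∪→ {A,C,G,T}; cost 1
[col 4] EF: children E:{T}, F:{G} ∪→ {G,T}; cost 1
[col 4] BEF: children B:{T}, EF:{G,T} ∩→ {T}; cost 0
[col 4] BEFQ: children BEF:{T}, Q:{A} ∪→ {A,T}; cost 1
per-site changes: [1, 2, 1, 3, 2]; total = 9

1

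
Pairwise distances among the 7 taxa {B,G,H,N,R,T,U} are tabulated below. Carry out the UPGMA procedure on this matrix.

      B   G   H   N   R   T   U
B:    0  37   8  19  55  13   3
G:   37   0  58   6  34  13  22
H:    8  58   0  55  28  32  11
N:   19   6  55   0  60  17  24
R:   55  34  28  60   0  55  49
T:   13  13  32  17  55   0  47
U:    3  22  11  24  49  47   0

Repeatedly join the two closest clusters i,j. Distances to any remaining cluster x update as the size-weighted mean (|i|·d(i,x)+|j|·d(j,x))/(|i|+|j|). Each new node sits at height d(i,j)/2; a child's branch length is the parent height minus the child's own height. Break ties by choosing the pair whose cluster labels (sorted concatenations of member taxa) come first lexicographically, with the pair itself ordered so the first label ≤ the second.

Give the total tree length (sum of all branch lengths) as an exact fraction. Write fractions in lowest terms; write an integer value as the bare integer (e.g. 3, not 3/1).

iteration 1: select B,U (d=3); attach at lengths (3/2, 3/2); label the merged cluster BU
  updated: d(BU,G)=59/2, d(BU,H)=19/2, d(BU,N)=43/2, d(BU,R)=52, d(BU,T)=30
iteration 2: select G,N (d=6); attach at lengths (3, 3); label the merged cluster GN
  updated: d(BU,GN)=51/2, d(GN,H)=113/2, d(GN,R)=47, d(GN,T)=15
iteration 3: select BU,H (d=19/2); attach at lengths (13/4, 19/4); label the merged cluster BHU
  updated: d(BHU,GN)=215/6, d(BHU,R)=44, d(BHU,T)=92/3
iteration 4: select GN,T (d=15); attach at lengths (9/2, 15/2); label the merged cluster GNT
  updated: d(BHU,GNT)=307/9, d(GNT,R)=149/3
iteration 5: select BHU,GNT (d=307/9); attach at lengths (443/36, 86/9); label the merged cluster BGHNTU
  updated: d(BGHNTU,R)=281/6
iteration 6: select BGHNTU,R (d=281/6); attach at lengths (229/36, 281/12); label the merged cluster BGHNRTU
final tree: ((((B:3/2,U:3/2):13/4,H:19/4):443/36,((G:3,N:3):9/2,T:15/2):86/9):229/36,R:281/12)
total length: 2903/36

2903/36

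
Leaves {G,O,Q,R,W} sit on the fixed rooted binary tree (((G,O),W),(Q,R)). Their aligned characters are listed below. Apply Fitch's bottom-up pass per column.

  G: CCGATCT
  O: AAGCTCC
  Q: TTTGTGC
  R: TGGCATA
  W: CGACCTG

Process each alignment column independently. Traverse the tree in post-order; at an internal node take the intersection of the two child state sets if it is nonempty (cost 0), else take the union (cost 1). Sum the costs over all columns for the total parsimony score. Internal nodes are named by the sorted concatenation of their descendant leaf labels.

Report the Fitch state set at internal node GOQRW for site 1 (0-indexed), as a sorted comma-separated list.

G

[col 0] GO: children G:{C}, O:{A} ∪→ {A,C}; cost 1
[col 0] GOW: children GO:{A,C}, W:{C} ∩→ {C}; cost 0
[col 0] QR: children Q:{T}, R:{T} ∩→ {T}; cost 0
[col 0] GOQRW: children GOW:{C}, QR:{T} ∪→ {C,T}; cost 1
[col 1] GO: children G:{C}, O:{A} ∪→ {A,C}; cost 1
[col 1] GOW: children GO:{A,C}, W:{G} ∪→ {A,C,G}; cost 1
[col 1] QR: children Q:{T}, R:{G} ∪→ {G,T}; cost 1
[col 1] GOQRW: children GOW:{A,C,G}, QR:{G,T} ∩→ {G}; cost 0
[col 2] GO: children G:{G}, O:{G} ∩→ {G}; cost 0
[col 2] GOW: children GO:{G}, W:{A} ∪→ {A,G}; cost 1
[col 2] QR: children Q:{T}, R:{G} ∪→ {G,T}; cost 1
[col 2] GOQRW: children GOW:{A,G}, QR:{G,T} ∩→ {G}; cost 0
[col 3] GO: children G:{A}, O:{C} ∪→ {A,C}; cost 1
[col 3] GOW: children GO:{A,C}, W:{C} ∩→ {C}; cost 0
[col 3] QR: children Q:{G}, R:{C} ∪→ {C,G}; cost 1
[col 3] GOQRW: children GOW:{C}, QR:{C,G} ∩→ {C}; cost 0
[col 4] GO: children G:{T}, O:{T} ∩→ {T}; cost 0
[col 4] GOW: children GO:{T}, W:{C} ∪→ {C,T}; cost 1
[col 4] QR: children Q:{T}, R:{A} ∪→ {A,T}; cost 1
[col 4] GOQRW: children GOW:{C,T}, QR:{A,T} ∩→ {T}; cost 0
[col 5] GO: children G:{C}, O:{C} ∩→ {C}; cost 0
[col 5] GOW: children GO:{C}, W:{T} ∪→ {C,T}; cost 1
[col 5] QR: children Q:{G}, R:{T} ∪→ {G,T}; cost 1
[col 5] GOQRW: children GOW:{C,T}, QR:{G,T} ∩→ {T}; cost 0
[col 6] GO: children G:{T}, O:{C} ∪→ {C,T}; cost 1
[col 6] GOW: children GO:{C,T}, W:{G} ∪→ {C,G,T}; cost 1
[col 6] QR: children Q:{C}, R:{A} ∪→ {A,C}; cost 1
[col 6] GOQRW: children GOW:{C,G,T}, QR:{A,C} ∩→ {C}; cost 0
per-site changes: [2, 3, 2, 2, 2, 2, 3]; total = 16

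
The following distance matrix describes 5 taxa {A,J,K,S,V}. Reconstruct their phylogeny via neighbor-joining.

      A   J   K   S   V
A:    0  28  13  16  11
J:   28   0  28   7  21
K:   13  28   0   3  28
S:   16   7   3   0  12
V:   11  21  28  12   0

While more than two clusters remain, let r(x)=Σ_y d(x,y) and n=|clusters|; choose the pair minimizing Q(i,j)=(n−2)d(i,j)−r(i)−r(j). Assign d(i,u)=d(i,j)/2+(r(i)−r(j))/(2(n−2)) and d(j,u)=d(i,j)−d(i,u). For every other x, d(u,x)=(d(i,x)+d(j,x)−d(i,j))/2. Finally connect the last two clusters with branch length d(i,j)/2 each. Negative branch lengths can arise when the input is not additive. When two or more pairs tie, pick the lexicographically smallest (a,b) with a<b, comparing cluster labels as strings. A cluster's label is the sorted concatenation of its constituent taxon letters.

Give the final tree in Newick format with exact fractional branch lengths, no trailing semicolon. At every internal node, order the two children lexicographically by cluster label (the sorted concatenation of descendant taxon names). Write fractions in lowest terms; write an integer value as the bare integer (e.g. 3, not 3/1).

iteration 1: select A,V (d=11, Q=-107); attach at lengths (29/6, 37/6); label the merged cluster AV
  updated: d(AV,J)=19, d(AV,K)=15, d(AV,S)=17/2
iteration 2: select AV,J (d=19, Q=-117/2); attach at lengths (53/8, 99/8); label the merged cluster AJV
  updated: d(AJV,K)=12, d(AJV,S)=-7/4
iteration 3: select AJV,K (d=12, Q=-53/4); attach at lengths (29/8, 67/8); label the merged cluster AJKV
  updated: d(AJKV,S)=-43/8
iteration 4: select AJKV,S (d=-43/8); attach at lengths (-43/16, -43/16); label the merged cluster AJKSV
final tree: ((((A:29/6,V:37/6):53/8,J:99/8):29/8,K:67/8):-43/16,S:-43/16)
total length: 293/8

((((A:29/6,V:37/6):53/8,J:99/8):29/8,K:67/8):-43/16,S:-43/16)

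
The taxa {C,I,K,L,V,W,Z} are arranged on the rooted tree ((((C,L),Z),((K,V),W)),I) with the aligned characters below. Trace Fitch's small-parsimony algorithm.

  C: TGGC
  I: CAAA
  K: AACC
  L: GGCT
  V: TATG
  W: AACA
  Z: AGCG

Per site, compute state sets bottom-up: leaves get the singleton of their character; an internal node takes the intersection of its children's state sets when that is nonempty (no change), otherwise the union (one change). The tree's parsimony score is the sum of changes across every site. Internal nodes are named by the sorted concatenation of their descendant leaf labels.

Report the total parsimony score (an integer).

CL@0: {T} ∪ {G} = {G,T} (union, +1)
CLZ@0: {G,T} ∪ {A} = {A,G,T} (union, +1)
KV@0: {A} ∪ {T} = {A,T} (union, +1)
KVW@0: {A,T} ∩ {A} = {A} (intersection, +0)
CKLVWZ@0: {A,G,T} ∩ {A} = {A} (intersection, +0)
CIKLVWZ@0: {A} ∪ {C} = {A,C} (union, +1)
CL@1: {G} ∩ {G} = {G} (intersection, +0)
CLZ@1: {G} ∩ {G} = {G} (intersection, +0)
KV@1: {A} ∩ {A} = {A} (intersection, +0)
KVW@1: {A} ∩ {A} = {A} (intersection, +0)
CKLVWZ@1: {G} ∪ {A} = {A,G} (union, +1)
CIKLVWZ@1: {A,G} ∩ {A} = {A} (intersection, +0)
CL@2: {G} ∪ {C} = {C,G} (union, +1)
CLZ@2: {C,G} ∩ {C} = {C} (intersection, +0)
KV@2: {C} ∪ {T} = {C,T} (union, +1)
KVW@2: {C,T} ∩ {C} = {C} (intersection, +0)
CKLVWZ@2: {C} ∩ {C} = {C} (intersection, +0)
CIKLVWZ@2: {C} ∪ {A} = {A,C} (union, +1)
CL@3: {C} ∪ {T} = {C,T} (union, +1)
CLZ@3: {C,T} ∪ {G} = {C,G,T} (union, +1)
KV@3: {C} ∪ {G} = {C,G} (union, +1)
KVW@3: {C,G} ∪ {A} = {A,C,G} (union, +1)
CKLVWZ@3: {C,G,T} ∩ {A,C,G} = {C,G} (intersection, +0)
CIKLVWZ@3: {C,G} ∪ {A} = {A,C,G} (union, +1)
per-site changes: [4, 1, 3, 5]; total = 13

13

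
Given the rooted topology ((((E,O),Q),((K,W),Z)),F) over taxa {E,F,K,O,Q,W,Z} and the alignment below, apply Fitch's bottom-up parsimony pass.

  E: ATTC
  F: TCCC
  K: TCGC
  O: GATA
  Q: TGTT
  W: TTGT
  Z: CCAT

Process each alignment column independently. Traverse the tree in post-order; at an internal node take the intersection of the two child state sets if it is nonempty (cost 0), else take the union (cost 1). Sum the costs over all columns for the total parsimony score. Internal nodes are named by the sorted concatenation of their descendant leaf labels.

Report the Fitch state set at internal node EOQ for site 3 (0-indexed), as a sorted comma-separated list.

A,C,T

site 0, node EO: E={A} ∪ O={G} → {A,G} (+1)
site 0, node EOQ: EO={A,G} ∪ Q={T} → {A,G,T} (+1)
site 0, node KW: K={T} ∩ W={T} → {T} (+0)
site 0, node KWZ: KW={T} ∪ Z={C} → {C,T} (+1)
site 0, node EKOQWZ: EOQ={A,G,T} ∩ KWZ={C,T} → {T} (+0)
site 0, node EFKOQWZ: EKOQWZ={T} ∩ F={T} → {T} (+0)
site 1, node EO: E={T} ∪ O={A} → {A,T} (+1)
site 1, node EOQ: EO={A,T} ∪ Q={G} → {A,G,T} (+1)
site 1, node KW: K={C} ∪ W={T} → {C,T} (+1)
site 1, node KWZ: KW={C,T} ∩ Z={C} → {C} (+0)
site 1, node EKOQWZ: EOQ={A,G,T} ∪ KWZ={C} → {A,C,G,T} (+1)
site 1, node EFKOQWZ: EKOQWZ={A,C,G,T} ∩ F={C} → {C} (+0)
site 2, node EO: E={T} ∩ O={T} → {T} (+0)
site 2, node EOQ: EO={T} ∩ Q={T} → {T} (+0)
site 2, node KW: K={G} ∩ W={G} → {G} (+0)
site 2, node KWZ: KW={G} ∪ Z={A} → {A,G} (+1)
site 2, node EKOQWZ: EOQ={T} ∪ KWZ={A,G} → {A,G,T} (+1)
site 2, node EFKOQWZ: EKOQWZ={A,G,T} ∪ F={C} → {A,C,G,T} (+1)
site 3, node EO: E={C} ∪ O={A} → {A,C} (+1)
site 3, node EOQ: EO={A,C} ∪ Q={T} → {A,C,T} (+1)
site 3, node KW: K={C} ∪ W={T} → {C,T} (+1)
site 3, node KWZ: KW={C,T} ∩ Z={T} → {T} (+0)
site 3, node EKOQWZ: EOQ={A,C,T} ∩ KWZ={T} → {T} (+0)
site 3, node EFKOQWZ: EKOQWZ={T} ∪ F={C} → {C,T} (+1)
per-site changes: [3, 4, 3, 4]; total = 14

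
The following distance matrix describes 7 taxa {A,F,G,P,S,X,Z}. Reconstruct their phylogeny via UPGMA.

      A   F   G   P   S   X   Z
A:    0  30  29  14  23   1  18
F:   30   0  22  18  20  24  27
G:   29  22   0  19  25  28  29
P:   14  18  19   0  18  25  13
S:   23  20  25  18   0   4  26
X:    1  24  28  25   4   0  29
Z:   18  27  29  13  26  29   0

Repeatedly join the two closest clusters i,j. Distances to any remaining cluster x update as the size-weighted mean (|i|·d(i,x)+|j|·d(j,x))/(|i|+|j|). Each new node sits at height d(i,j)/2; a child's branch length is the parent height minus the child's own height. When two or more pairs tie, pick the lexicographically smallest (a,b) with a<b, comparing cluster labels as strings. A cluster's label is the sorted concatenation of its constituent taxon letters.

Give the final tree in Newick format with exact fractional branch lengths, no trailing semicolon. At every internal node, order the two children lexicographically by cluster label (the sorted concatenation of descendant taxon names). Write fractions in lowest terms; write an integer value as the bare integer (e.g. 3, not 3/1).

((((A:1/2,X:1/2):25/4,S:27/4):49/12,(P:13/2,Z:13/2):13/3):97/60,(F:11,G:11):29/20)

iteration 1: select A,X (d=1); attach at lengths (1/2, 1/2); label the merged cluster AX
  updated: d(AX,F)=27, d(AX,G)=57/2, d(AX,P)=39/2, d(AX,S)=27/2, d(AX,Z)=47/2
iteration 2: select P,Z (d=13); attach at lengths (13/2, 13/2); label the merged cluster PZ
  updated: d(AX,PZ)=43/2, d(F,PZ)=45/2, d(G,PZ)=24, d(PZ,S)=22
iteration 3: select AX,S (d=27/2); attach at lengths (25/4, 27/4); label the merged cluster ASX
  updated: d(ASX,F)=74/3, d(ASX,G)=82/3, d(ASX,PZ)=65/3
iteration 4: select ASX,PZ (d=65/3); attach at lengths (49/12, 13/3); label the merged cluster APSXZ
  updated: d(APSXZ,F)=119/5, d(APSXZ,G)=26
iteration 5: select F,G (d=22); attach at lengths (11, 11); label the merged cluster FG
  updated: d(APSXZ,FG)=249/10
iteration 6: select APSXZ,FG (d=249/10); attach at lengths (97/60, 29/20); label the merged cluster AFGPSXZ
final tree: ((((A:1/2,X:1/2):25/4,S:27/4):49/12,(P:13/2,Z:13/2):13/3):97/60,(F:11,G:11):29/20)
total length: 3629/60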